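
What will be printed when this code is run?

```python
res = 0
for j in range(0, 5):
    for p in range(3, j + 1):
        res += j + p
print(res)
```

j=3,p=3: res = 0+6 = 6
j=4,p=3: res = 6+7 = 13
j=4,p=4: res = 13+8 = 21

21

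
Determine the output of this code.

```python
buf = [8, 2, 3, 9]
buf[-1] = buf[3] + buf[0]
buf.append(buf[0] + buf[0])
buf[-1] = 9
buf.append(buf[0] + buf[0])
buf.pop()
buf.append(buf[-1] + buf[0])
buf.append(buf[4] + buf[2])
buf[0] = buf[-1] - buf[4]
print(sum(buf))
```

buf[-1] = buf[3]+buf[0] = 9+8 = 17 → [8, 2, 3, 17]
append buf[0]+buf[0] = 8+8 = 16 → [8, 2, 3, 17, 16]
buf[-1] = 9 → [8, 2, 3, 17, 9]
append buf[0]+buf[0] = 8+8 = 16 → [8, 2, 3, 17, 9, 16]
pop() removes 16 → [8, 2, 3, 17, 9]
append buf[-1]+buf[0] = 9+8 = 17 → [8, 2, 3, 17, 9, 17]
append buf[4]+buf[2] = 9+3 = 12 → [8, 2, 3, 17, 9, 17, 12]
buf[0] = buf[-1]-buf[4] = 12-9 = 3 → [3, 2, 3, 17, 9, 17, 12]
sum = 63

63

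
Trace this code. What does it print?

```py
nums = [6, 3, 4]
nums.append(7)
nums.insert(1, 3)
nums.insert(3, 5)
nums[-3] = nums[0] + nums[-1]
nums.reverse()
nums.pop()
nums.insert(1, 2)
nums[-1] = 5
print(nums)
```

[7, 2, 4, 13, 3, 5]

append 7 → [6, 3, 4, 7]
insert 3 at 1 → [6, 3, 3, 4, 7]
insert 5 at 3 → [6, 3, 3, 5, 4, 7]
nums[-3] = nums[0]+nums[-1] = 6+7 = 13 → [6, 3, 3, 13, 4, 7]
reverse → [7, 4, 13, 3, 3, 6]
pop() removes 6 → [7, 4, 13, 3, 3]
insert 2 at 1 → [7, 2, 4, 13, 3, 3]
nums[-1] = 5 → [7, 2, 4, 13, 3, 5]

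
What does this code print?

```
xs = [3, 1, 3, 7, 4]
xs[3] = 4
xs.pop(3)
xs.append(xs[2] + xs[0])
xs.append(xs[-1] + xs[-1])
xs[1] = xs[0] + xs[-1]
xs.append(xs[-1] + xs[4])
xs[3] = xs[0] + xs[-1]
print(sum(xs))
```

78

xs[3] = 4 → [3, 1, 3, 4, 4]
pop(3) removes 4 → [3, 1, 3, 4]
append xs[2]+xs[0] = 3+3 = 6 → [3, 1, 3, 4, 6]
append xs[-1]+xs[-1] = 6+6 = 12 → [3, 1, 3, 4, 6, 12]
xs[1] = xs[0]+xs[-1] = 3+12 = 15 → [3, 15, 3, 4, 6, 12]
append xs[-1]+xs[4] = 12+6 = 18 → [3, 15, 3, 4, 6, 12, 18]
xs[3] = xs[0]+xs[-1] = 3+18 = 21 → [3, 15, 3, 21, 6, 12, 18]
sum = 78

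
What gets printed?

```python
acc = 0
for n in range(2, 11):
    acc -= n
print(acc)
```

n=2: acc = 0-2 = -2
n=3: acc = (-2)-3 = -5
n=4: acc = (-5)-4 = -9
n=5: acc = (-9)-5 = -14
n=6: acc = (-14)-6 = -20
n=7: acc = (-20)-7 = -27
n=8: acc = (-27)-8 = -35
n=9: acc = (-35)-9 = -44
n=10: acc = (-44)-10 = -54

-54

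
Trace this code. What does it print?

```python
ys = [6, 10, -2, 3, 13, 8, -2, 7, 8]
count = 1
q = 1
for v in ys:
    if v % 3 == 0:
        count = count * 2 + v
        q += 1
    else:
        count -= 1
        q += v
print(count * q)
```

v=6: %3==0, count = 1*2+6 = 8; q=2
v=10: not %3==0, count = 8-1 = 7; q=12
v=-2: not %3==0, count = 7-1 = 6; q=10
v=3: %3==0, count = 6*2+3 = 15; q=11
v=13: not %3==0, count = 15-1 = 14; q=24
v=8: not %3==0, count = 14-1 = 13; q=32
v=-2: not %3==0, count = 13-1 = 12; q=30
v=7: not %3==0, count = 12-1 = 11; q=37
v=8: not %3==0, count = 11-1 = 10; q=45
count*q = 10*45 = 450

450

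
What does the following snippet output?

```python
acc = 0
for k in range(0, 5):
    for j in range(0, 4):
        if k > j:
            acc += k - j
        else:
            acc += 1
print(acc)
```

30

k=0,j=0: not 0>0, acc = 0+1 = 1
k=0,j=1: not 0>1, acc = 1+1 = 2
k=0,j=2: not 0>2, acc = 2+1 = 3
k=0,j=3: not 0>3, acc = 3+1 = 4
k=1,j=0: 1>0, acc = 4+1 = 5
k=1,j=1: not 1>1, acc = 5+1 = 6
k=1,j=2: not 1>2, acc = 6+1 = 7
k=1,j=3: not 1>3, acc = 7+1 = 8
k=2,j=0: 2>0, acc = 8+2 = 10
k=2,j=1: 2>1, acc = 10+1 = 11
k=2,j=2: not 2>2, acc = 11+1 = 12
k=2,j=3: not 2>3, acc = 12+1 = 13
k=3,j=0: 3>0, acc = 13+3 = 16
k=3,j=1: 3>1, acc = 16+2 = 18
k=3,j=2: 3>2, acc = 18+1 = 19
k=3,j=3: not 3>3, acc = 19+1 = 20
k=4,j=0: 4>0, acc = 20+4 = 24
k=4,j=1: 4>1, acc = 24+3 = 27
k=4,j=2: 4>2, acc = 27+2 = 29
k=4,j=3: 4>3, acc = 29+1 = 30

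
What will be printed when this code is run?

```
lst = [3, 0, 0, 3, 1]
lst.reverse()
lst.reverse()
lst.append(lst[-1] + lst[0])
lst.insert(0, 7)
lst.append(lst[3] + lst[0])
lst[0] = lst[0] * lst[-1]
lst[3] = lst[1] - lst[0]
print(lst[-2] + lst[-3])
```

5

reverse → [1, 3, 0, 0, 3]
reverse → [3, 0, 0, 3, 1]
append lst[-1]+lst[0] = 1+3 = 4 → [3, 0, 0, 3, 1, 4]
insert 7 at 0 → [7, 3, 0, 0, 3, 1, 4]
append lst[3]+lst[0] = 0+7 = 7 → [7, 3, 0, 0, 3, 1, 4, 7]
lst[0] = lst[0]*lst[-1] = 7*7 = 49 → [49, 3, 0, 0, 3, 1, 4, 7]
lst[3] = lst[1]-lst[0] = 3-49 = -46 → [49, 3, 0, -46, 3, 1, 4, 7]
lst[-2]+lst[-3] = 4+1 = 5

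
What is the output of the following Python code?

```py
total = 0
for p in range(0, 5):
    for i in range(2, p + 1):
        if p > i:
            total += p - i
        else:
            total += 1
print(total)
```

p=2,i=2: not 2>2, total = 0+1 = 1
p=3,i=2: 3>2, total = 1+1 = 2
p=3,i=3: not 3>3, total = 2+1 = 3
p=4,i=2: 4>2, total = 3+2 = 5
p=4,i=3: 4>3, total = 5+1 = 6
p=4,i=4: not 4>4, total = 6+1 = 7

7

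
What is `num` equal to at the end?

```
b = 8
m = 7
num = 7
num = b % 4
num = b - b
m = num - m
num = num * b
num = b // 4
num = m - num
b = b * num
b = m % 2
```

-9

num = 8%4 = 0
num = 8-8 = 0
m = 0-7 = -7
num = 0*8 = 0
num = 8//4 = 2
num = (-7)-2 = -9
b = 8*(-9) = -72
b = (-7)%2 = 1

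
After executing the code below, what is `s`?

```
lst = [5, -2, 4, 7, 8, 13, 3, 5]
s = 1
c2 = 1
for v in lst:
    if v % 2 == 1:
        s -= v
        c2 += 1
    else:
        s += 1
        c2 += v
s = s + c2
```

-13

v=5: odd, s = 1-5 = -4; c2=2
v=-2: not odd, s = (-4)+1 = -3; c2=0
v=4: not odd, s = (-3)+1 = -2; c2=4
v=7: odd, s = (-2)-7 = -9; c2=5
v=8: not odd, s = (-9)+1 = -8; c2=13
v=13: odd, s = (-8)-13 = -21; c2=14
v=3: odd, s = (-21)-3 = -24; c2=15
v=5: odd, s = (-24)-5 = -29; c2=16
s+c2 = (-29)+16 = -13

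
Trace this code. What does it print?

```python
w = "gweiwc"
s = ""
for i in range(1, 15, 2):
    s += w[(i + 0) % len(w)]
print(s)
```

wicwicw

i=1: add w[1]='w' → 'w'
i=3: add w[3]='i' → 'wi'
i=5: add w[5]='c' → 'wic'
i=7: add w[1]='w' → 'wicw'
i=9: add w[3]='i' → 'wicwi'
i=11: add w[5]='c' → 'wicwic'
i=13: add w[1]='w' → 'wicwicw'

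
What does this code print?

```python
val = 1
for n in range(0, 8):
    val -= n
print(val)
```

-27

n=0: val = 1-0 = 1
n=1: val = 1-1 = 0
n=2: val = 0-2 = -2
n=3: val = (-2)-3 = -5
n=4: val = (-5)-4 = -9
n=5: val = (-9)-5 = -14
n=6: val = (-14)-6 = -20
n=7: val = (-20)-7 = -27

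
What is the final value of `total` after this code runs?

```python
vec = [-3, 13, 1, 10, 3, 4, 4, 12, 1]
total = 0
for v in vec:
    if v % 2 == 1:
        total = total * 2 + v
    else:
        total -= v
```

v=-3: odd, total = 0*2+(-3) = -3
v=13: odd, total = (-3)*2+13 = 7
v=1: odd, total = 7*2+1 = 15
v=10: not odd, total = 15-10 = 5
v=3: odd, total = 5*2+3 = 13
v=4: not odd, total = 13-4 = 9
v=4: not odd, total = 9-4 = 5
v=12: not odd, total = 5-12 = -7
v=1: odd, total = (-7)*2+1 = -13

-13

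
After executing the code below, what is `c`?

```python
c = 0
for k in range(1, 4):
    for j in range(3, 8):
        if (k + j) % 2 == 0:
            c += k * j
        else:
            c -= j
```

k=1,j=3: even sum, c = 0+3 = 3
k=1,j=4: odd sum, c = 3-4 = -1
k=1,j=5: even sum, c = (-1)+5 = 4
k=1,j=6: odd sum, c = 4-6 = -2
k=1,j=7: even sum, c = (-2)+7 = 5
k=2,j=3: odd sum, c = 5-3 = 2
k=2,j=4: even sum, c = 2+8 = 10
k=2,j=5: odd sum, c = 10-5 = 5
k=2,j=6: even sum, c = 5+12 = 17
k=2,j=7: odd sum, c = 17-7 = 10
k=3,j=3: even sum, c = 10+9 = 19
k=3,j=4: odd sum, c = 19-4 = 15
k=3,j=5: even sum, c = 15+15 = 30
k=3,j=6: odd sum, c = 30-6 = 24
k=3,j=7: even sum, c = 24+21 = 45

45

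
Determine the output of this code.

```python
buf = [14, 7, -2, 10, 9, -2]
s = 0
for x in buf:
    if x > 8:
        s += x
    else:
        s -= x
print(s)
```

x=14: >8, s = 0+14 = 14
x=7: not >8, s = 14-7 = 7
x=-2: not >8, s = 7-(-2) = 9
x=10: >8, s = 9+10 = 19
x=9: >8, s = 19+9 = 28
x=-2: not >8, s = 28-(-2) = 30

30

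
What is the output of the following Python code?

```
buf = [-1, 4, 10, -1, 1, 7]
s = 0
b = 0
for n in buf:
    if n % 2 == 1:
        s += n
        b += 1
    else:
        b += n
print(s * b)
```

n=-1: odd, s = 0+(-1) = -1; b=1
n=4: not odd; b=5
n=10: not odd; b=15
n=-1: odd, s = (-1)+(-1) = -2; b=16
n=1: odd, s = (-2)+1 = -1; b=17
n=7: odd, s = (-1)+7 = 6; b=18
s*b = 6*18 = 108

108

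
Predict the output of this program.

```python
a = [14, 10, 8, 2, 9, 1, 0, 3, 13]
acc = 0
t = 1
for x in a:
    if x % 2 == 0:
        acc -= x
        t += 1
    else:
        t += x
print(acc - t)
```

x=14: even, acc = 0-14 = -14; t=2
x=10: even, acc = (-14)-10 = -24; t=3
x=8: even, acc = (-24)-8 = -32; t=4
x=2: even, acc = (-32)-2 = -34; t=5
x=9: not even; t=14
x=1: not even; t=15
x=0: even, acc = (-34)-0 = -34; t=16
x=3: not even; t=19
x=13: not even; t=32
acc-t = (-34)-32 = -66

-66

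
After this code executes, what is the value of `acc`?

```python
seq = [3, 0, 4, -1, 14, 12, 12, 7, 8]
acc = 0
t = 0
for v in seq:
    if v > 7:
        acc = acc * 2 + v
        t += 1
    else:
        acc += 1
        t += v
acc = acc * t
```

v=3: not >7, acc = 0+1 = 1; t=3
v=0: not >7, acc = 1+1 = 2; t=3
v=4: not >7, acc = 2+1 = 3; t=7
v=-1: not >7, acc = 3+1 = 4; t=6
v=14: >7, acc = 4*2+14 = 22; t=7
v=12: >7, acc = 22*2+12 = 56; t=8
v=12: >7, acc = 56*2+12 = 124; t=9
v=7: not >7, acc = 124+1 = 125; t=16
v=8: >7, acc = 125*2+8 = 258; t=17
acc*t = 258*17 = 4386

4386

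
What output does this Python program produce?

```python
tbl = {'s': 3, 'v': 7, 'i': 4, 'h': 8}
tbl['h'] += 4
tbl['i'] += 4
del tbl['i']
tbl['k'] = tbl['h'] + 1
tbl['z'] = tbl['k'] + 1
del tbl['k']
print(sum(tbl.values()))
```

36

tbl['h'] = 8+4 = 12 → {'s': 3, 'v': 7, 'i': 4, 'h': 12}
tbl['i'] = 4+4 = 8 → {'s': 3, 'v': 7, 'i': 8, 'h': 12}
del 'i' → {'s': 3, 'v': 7, 'h': 12}
tbl['k'] = tbl['h']+1 = 13 → {'s': 3, 'v': 7, 'h': 12, 'k': 13}
tbl['z'] = tbl['k']+1 = 14 → {'s': 3, 'v': 7, 'h': 12, 'k': 13, 'z': 14}
del 'k' → {'s': 3, 'v': 7, 'h': 12, 'z': 14}
sum of values = 36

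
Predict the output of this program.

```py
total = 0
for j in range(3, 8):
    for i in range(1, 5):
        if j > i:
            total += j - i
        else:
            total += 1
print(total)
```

j=3,i=1: 3>1, total = 0+2 = 2
j=3,i=2: 3>2, total = 2+1 = 3
j=3,i=3: not 3>3, total = 3+1 = 4
j=3,i=4: not 3>4, total = 4+1 = 5
j=4,i=1: 4>1, total = 5+3 = 8
j=4,i=2: 4>2, total = 8+2 = 10
j=4,i=3: 4>3, total = 10+1 = 11
j=4,i=4: not 4>4, total = 11+1 = 12
j=5,i=1: 5>1, total = 12+4 = 16
j=5,i=2: 5>2, total = 16+3 = 19
j=5,i=3: 5>3, total = 19+2 = 21
j=5,i=4: 5>4, total = 21+1 = 22
j=6,i=1: 6>1, total = 22+5 = 27
j=6,i=2: 6>2, total = 27+4 = 31
j=6,i=3: 6>3, total = 31+3 = 34
j=6,i=4: 6>4, total = 34+2 = 36
j=7,i=1: 7>1, total = 36+6 = 42
j=7,i=2: 7>2, total = 42+5 = 47
j=7,i=3: 7>3, total = 47+4 = 51
j=7,i=4: 7>4, total = 51+3 = 54

54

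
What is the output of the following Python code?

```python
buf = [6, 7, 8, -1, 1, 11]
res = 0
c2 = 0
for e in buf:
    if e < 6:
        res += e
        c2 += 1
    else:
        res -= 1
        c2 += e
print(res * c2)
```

-136

e=6: not <6, res = 0-1 = -1; c2=6
e=7: not <6, res = (-1)-1 = -2; c2=13
e=8: not <6, res = (-2)-1 = -3; c2=21
e=-1: <6, res = (-3)+(-1) = -4; c2=22
e=1: <6, res = (-4)+1 = -3; c2=23
e=11: not <6, res = (-3)-1 = -4; c2=34
res*c2 = (-4)*34 = -136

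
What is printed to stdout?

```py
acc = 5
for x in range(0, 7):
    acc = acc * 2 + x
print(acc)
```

x=0: acc = 5*2+0 = 10
x=1: acc = 10*2+1 = 21
x=2: acc = 21*2+2 = 44
x=3: acc = 44*2+3 = 91
x=4: acc = 91*2+4 = 186
x=5: acc = 186*2+5 = 377
x=6: acc = 377*2+6 = 760

760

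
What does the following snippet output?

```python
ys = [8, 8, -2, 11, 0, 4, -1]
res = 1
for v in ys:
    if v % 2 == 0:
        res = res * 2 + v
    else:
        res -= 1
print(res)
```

215

v=8: even, res = 1*2+8 = 10
v=8: even, res = 10*2+8 = 28
v=-2: even, res = 28*2+(-2) = 54
v=11: not even, res = 54-1 = 53
v=0: even, res = 53*2+0 = 106
v=4: even, res = 106*2+4 = 216
v=-1: not even, res = 216-1 = 215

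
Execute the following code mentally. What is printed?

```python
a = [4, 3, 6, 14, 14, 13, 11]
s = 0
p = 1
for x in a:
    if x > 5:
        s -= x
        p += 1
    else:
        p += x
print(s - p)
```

x=4: not >5; p=5
x=3: not >5; p=8
x=6: >5, s = 0-6 = -6; p=9
x=14: >5, s = (-6)-14 = -20; p=10
x=14: >5, s = (-20)-14 = -34; p=11
x=13: >5, s = (-34)-13 = -47; p=12
x=11: >5, s = (-47)-11 = -58; p=13
s-p = (-58)-13 = -71

-71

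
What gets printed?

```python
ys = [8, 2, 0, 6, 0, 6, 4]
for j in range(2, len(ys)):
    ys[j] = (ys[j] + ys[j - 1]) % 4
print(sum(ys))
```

j=2: ys[2] = (0+2)%4 = 2 → [8, 2, 2, 6, 0, 6, 4]
j=3: ys[3] = (6+2)%4 = 0 → [8, 2, 2, 0, 0, 6, 4]
j=4: ys[4] = (0+0)%4 = 0 → [8, 2, 2, 0, 0, 6, 4]
j=5: ys[5] = (6+0)%4 = 2 → [8, 2, 2, 0, 0, 2, 4]
j=6: ys[6] = (4+2)%4 = 2 → [8, 2, 2, 0, 0, 2, 2]
sum = 16

16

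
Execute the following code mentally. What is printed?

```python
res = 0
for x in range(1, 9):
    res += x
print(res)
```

x=1: res = 0+1 = 1
x=2: res = 1+2 = 3
x=3: res = 3+3 = 6
x=4: res = 6+4 = 10
x=5: res = 10+5 = 15
x=6: res = 15+6 = 21
x=7: res = 21+7 = 28
x=8: res = 28+8 = 36

36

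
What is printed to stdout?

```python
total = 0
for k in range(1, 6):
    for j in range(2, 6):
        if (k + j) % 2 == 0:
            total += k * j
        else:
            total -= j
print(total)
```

74

k=1,j=2: odd sum, total = 0-2 = -2
k=1,j=3: even sum, total = (-2)+3 = 1
k=1,j=4: odd sum, total = 1-4 = -3
k=1,j=5: even sum, total = (-3)+5 = 2
k=2,j=2: even sum, total = 2+4 = 6
k=2,j=3: odd sum, total = 6-3 = 3
k=2,j=4: even sum, total = 3+8 = 11
k=2,j=5: odd sum, total = 11-5 = 6
k=3,j=2: odd sum, total = 6-2 = 4
k=3,j=3: even sum, total = 4+9 = 13
k=3,j=4: odd sum, total = 13-4 = 9
k=3,j=5: even sum, total = 9+15 = 24
k=4,j=2: even sum, total = 24+8 = 32
k=4,j=3: odd sum, total = 32-3 = 29
k=4,j=4: even sum, total = 29+16 = 45
k=4,j=5: odd sum, total = 45-5 = 40
k=5,j=2: odd sum, total = 40-2 = 38
k=5,j=3: even sum, total = 38+15 = 53
k=5,j=4: odd sum, total = 53-4 = 49
k=5,j=5: even sum, total = 49+25 = 74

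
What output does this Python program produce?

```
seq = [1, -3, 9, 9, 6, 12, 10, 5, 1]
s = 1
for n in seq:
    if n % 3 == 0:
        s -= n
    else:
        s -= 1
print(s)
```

-36

n=1: not %3==0, s = 1-1 = 0
n=-3: %3==0, s = 0-(-3) = 3
n=9: %3==0, s = 3-9 = -6
n=9: %3==0, s = (-6)-9 = -15
n=6: %3==0, s = (-15)-6 = -21
n=12: %3==0, s = (-21)-12 = -33
n=10: not %3==0, s = (-33)-1 = -34
n=5: not %3==0, s = (-34)-1 = -35
n=1: not %3==0, s = (-35)-1 = -36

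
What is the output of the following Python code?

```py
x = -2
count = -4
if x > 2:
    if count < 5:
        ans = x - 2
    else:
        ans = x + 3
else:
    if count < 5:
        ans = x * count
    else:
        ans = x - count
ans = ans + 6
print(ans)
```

14

x=-2, count=-4
x > 2 is False; count < 5 is True
→ ans = x * count = 8
ans = 8+6 = 14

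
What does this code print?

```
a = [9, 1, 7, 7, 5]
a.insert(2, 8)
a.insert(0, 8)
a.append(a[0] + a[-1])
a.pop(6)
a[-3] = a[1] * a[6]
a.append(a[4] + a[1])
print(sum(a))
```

289

insert 8 at 2 → [9, 1, 8, 7, 7, 5]
insert 8 at 0 → [8, 9, 1, 8, 7, 7, 5]
append a[0]+a[-1] = 8+5 = 13 → [8, 9, 1, 8, 7, 7, 5, 13]
pop(6) removes 5 → [8, 9, 1, 8, 7, 7, 13]
a[-3] = a[1]*a[6] = 9*13 = 117 → [8, 9, 1, 8, 117, 7, 13]
append a[4]+a[1] = 117+9 = 126 → [8, 9, 1, 8, 117, 7, 13, 126]
sum = 289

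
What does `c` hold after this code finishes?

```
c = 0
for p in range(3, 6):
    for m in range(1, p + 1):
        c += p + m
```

p=3,m=1: c = 0+4 = 4
p=3,m=2: c = 4+5 = 9
p=3,m=3: c = 9+6 = 15
p=4,m=1: c = 15+5 = 20
p=4,m=2: c = 20+6 = 26
p=4,m=3: c = 26+7 = 33
p=4,m=4: c = 33+8 = 41
p=5,m=1: c = 41+6 = 47
p=5,m=2: c = 47+7 = 54
p=5,m=3: c = 54+8 = 62
p=5,m=4: c = 62+9 = 71
p=5,m=5: c = 71+10 = 81

81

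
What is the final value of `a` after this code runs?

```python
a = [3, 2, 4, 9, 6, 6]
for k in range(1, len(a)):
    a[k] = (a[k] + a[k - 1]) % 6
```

[3, 5, 3, 0, 0, 0]

k=1: a[1] = (2+3)%6 = 5 → [3, 5, 4, 9, 6, 6]
k=2: a[2] = (4+5)%6 = 3 → [3, 5, 3, 9, 6, 6]
k=3: a[3] = (9+3)%6 = 0 → [3, 5, 3, 0, 6, 6]
k=4: a[4] = (6+0)%6 = 0 → [3, 5, 3, 0, 0, 6]
k=5: a[5] = (6+0)%6 = 0 → [3, 5, 3, 0, 0, 0]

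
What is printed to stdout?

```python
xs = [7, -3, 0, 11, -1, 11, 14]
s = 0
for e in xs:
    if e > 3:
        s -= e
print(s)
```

-43

e=7: >3, s = 0-7 = -7
e=-3: not >3
e=0: not >3
e=11: >3, s = (-7)-11 = -18
e=-1: not >3
e=11: >3, s = (-18)-11 = -29
e=14: >3, s = (-29)-14 = -43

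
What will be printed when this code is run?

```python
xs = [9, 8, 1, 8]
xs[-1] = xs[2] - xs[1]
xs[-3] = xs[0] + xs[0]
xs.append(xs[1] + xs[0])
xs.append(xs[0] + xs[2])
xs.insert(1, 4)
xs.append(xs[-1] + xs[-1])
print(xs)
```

[9, 4, 18, 1, -7, 27, 10, 20]

xs[-1] = xs[2]-xs[1] = 1-8 = -7 → [9, 8, 1, -7]
xs[-3] = xs[0]+xs[0] = 9+9 = 18 → [9, 18, 1, -7]
append xs[1]+xs[0] = 18+9 = 27 → [9, 18, 1, -7, 27]
append xs[0]+xs[2] = 9+1 = 10 → [9, 18, 1, -7, 27, 10]
insert 4 at 1 → [9, 4, 18, 1, -7, 27, 10]
append xs[-1]+xs[-1] = 10+10 = 20 → [9, 4, 18, 1, -7, 27, 10, 20]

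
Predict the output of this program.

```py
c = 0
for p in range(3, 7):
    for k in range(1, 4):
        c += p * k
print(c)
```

p=3,k=1: c = 0+3 = 3
p=3,k=2: c = 3+6 = 9
p=3,k=3: c = 9+9 = 18
p=4,k=1: c = 18+4 = 22
p=4,k=2: c = 22+8 = 30
p=4,k=3: c = 30+12 = 42
p=5,k=1: c = 42+5 = 47
p=5,k=2: c = 47+10 = 57
p=5,k=3: c = 57+15 = 72
p=6,k=1: c = 72+6 = 78
p=6,k=2: c = 78+12 = 90
p=6,k=3: c = 90+18 = 108

108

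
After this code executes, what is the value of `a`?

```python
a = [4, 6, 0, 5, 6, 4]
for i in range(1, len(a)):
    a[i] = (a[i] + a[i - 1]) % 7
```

[4, 3, 3, 1, 0, 4]

i=1: a[1] = (6+4)%7 = 3 → [4, 3, 0, 5, 6, 4]
i=2: a[2] = (0+3)%7 = 3 → [4, 3, 3, 5, 6, 4]
i=3: a[3] = (5+3)%7 = 1 → [4, 3, 3, 1, 6, 4]
i=4: a[4] = (6+1)%7 = 0 → [4, 3, 3, 1, 0, 4]
i=5: a[5] = (4+0)%7 = 4 → [4, 3, 3, 1, 0, 4]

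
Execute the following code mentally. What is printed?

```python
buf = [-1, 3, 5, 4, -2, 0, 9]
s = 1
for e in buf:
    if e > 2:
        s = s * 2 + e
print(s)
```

e=-1: not >2
e=3: >2, s = 1*2+3 = 5
e=5: >2, s = 5*2+5 = 15
e=4: >2, s = 15*2+4 = 34
e=-2: not >2
e=0: not >2
e=9: >2, s = 34*2+9 = 77

77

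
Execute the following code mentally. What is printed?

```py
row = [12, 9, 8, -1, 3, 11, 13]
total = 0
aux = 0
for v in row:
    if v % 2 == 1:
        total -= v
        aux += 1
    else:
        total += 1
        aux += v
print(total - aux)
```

-58

v=12: not odd, total = 0+1 = 1; aux=12
v=9: odd, total = 1-9 = -8; aux=13
v=8: not odd, total = (-8)+1 = -7; aux=21
v=-1: odd, total = (-7)-(-1) = -6; aux=22
v=3: odd, total = (-6)-3 = -9; aux=23
v=11: odd, total = (-9)-11 = -20; aux=24
v=13: odd, total = (-20)-13 = -33; aux=25
total-aux = (-33)-25 = -58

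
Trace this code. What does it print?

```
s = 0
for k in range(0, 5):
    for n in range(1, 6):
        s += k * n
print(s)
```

150

k=0,n=1: s = 0+0 = 0
k=0,n=2: s = 0+0 = 0
k=0,n=3: s = 0+0 = 0
k=0,n=4: s = 0+0 = 0
k=0,n=5: s = 0+0 = 0
k=1,n=1: s = 0+1 = 1
k=1,n=2: s = 1+2 = 3
k=1,n=3: s = 3+3 = 6
k=1,n=4: s = 6+4 = 10
k=1,n=5: s = 10+5 = 15
k=2,n=1: s = 15+2 = 17
k=2,n=2: s = 17+4 = 21
k=2,n=3: s = 21+6 = 27
k=2,n=4: s = 27+8 = 35
k=2,n=5: s = 35+10 = 45
k=3,n=1: s = 45+3 = 48
k=3,n=2: s = 48+6 = 54
k=3,n=3: s = 54+9 = 63
k=3,n=4: s = 63+12 = 75
k=3,n=5: s = 75+15 = 90
k=4,n=1: s = 90+4 = 94
k=4,n=2: s = 94+8 = 102
k=4,n=3: s = 102+12 = 114
k=4,n=4: s = 114+16 = 130
k=4,n=5: s = 130+20 = 150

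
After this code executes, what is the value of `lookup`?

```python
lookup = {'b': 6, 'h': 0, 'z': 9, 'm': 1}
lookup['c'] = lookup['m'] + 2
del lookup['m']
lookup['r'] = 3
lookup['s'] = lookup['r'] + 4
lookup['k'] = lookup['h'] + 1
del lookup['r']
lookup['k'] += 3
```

{'b': 6, 'h': 0, 'z': 9, 'c': 3, 's': 7, 'k': 4}

lookup['c'] = lookup['m']+2 = 3 → {'b': 6, 'h': 0, 'z': 9, 'm': 1, 'c': 3}
del 'm' → {'b': 6, 'h': 0, 'z': 9, 'c': 3}
lookup['r'] = 3 → {'b': 6, 'h': 0, 'z': 9, 'c': 3, 'r': 3}
lookup['s'] = lookup['r']+4 = 7 → {'b': 6, 'h': 0, 'z': 9, 'c': 3, 'r': 3, 's': 7}
lookup['k'] = lookup['h']+1 = 1 → {'b': 6, 'h': 0, 'z': 9, 'c': 3, 'r': 3, 's': 7, 'k': 1}
del 'r' → {'b': 6, 'h': 0, 'z': 9, 'c': 3, 's': 7, 'k': 1}
lookup['k'] = 1+3 = 4 → {'b': 6, 'h': 0, 'z': 9, 'c': 3, 's': 7, 'k': 4}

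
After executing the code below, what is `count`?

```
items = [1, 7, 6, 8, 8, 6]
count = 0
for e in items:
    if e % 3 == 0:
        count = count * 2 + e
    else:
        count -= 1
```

e=1: not %3==0, count = 0-1 = -1
e=7: not %3==0, count = (-1)-1 = -2
e=6: %3==0, count = (-2)*2+6 = 2
e=8: not %3==0, count = 2-1 = 1
e=8: not %3==0, count = 1-1 = 0
e=6: %3==0, count = 0*2+6 = 6

6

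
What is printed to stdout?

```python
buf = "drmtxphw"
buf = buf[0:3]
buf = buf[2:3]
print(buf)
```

m

slice [0:3] → 'drm'
slice [2:3] → 'm'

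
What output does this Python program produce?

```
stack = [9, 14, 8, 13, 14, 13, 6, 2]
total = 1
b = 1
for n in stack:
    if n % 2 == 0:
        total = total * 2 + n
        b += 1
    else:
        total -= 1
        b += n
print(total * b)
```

n=9: not even, total = 1-1 = 0; b=10
n=14: even, total = 0*2+14 = 14; b=11
n=8: even, total = 14*2+8 = 36; b=12
n=13: not even, total = 36-1 = 35; b=25
n=14: even, total = 35*2+14 = 84; b=26
n=13: not even, total = 84-1 = 83; b=39
n=6: even, total = 83*2+6 = 172; b=40
n=2: even, total = 172*2+2 = 346; b=41
total*b = 346*41 = 14186

14186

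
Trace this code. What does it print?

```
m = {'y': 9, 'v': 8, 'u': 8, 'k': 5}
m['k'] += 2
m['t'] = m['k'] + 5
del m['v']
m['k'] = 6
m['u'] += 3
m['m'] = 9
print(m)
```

m['k'] = 5+2 = 7 → {'y': 9, 'v': 8, 'u': 8, 'k': 7}
m['t'] = m['k']+5 = 12 → {'y': 9, 'v': 8, 'u': 8, 'k': 7, 't': 12}
del 'v' → {'y': 9, 'u': 8, 'k': 7, 't': 12}
m['k'] = 6 → {'y': 9, 'u': 8, 'k': 6, 't': 12}
m['u'] = 8+3 = 11 → {'y': 9, 'u': 11, 'k': 6, 't': 12}
m['m'] = 9 → {'y': 9, 'u': 11, 'k': 6, 't': 12, 'm': 9}

{'y': 9, 'u': 11, 'k': 6, 't': 12, 'm': 9}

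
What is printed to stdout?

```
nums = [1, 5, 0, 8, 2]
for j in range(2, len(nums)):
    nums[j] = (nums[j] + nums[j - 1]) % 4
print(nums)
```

j=2: nums[2] = (0+5)%4 = 1 → [1, 5, 1, 8, 2]
j=3: nums[3] = (8+1)%4 = 1 → [1, 5, 1, 1, 2]
j=4: nums[4] = (2+1)%4 = 3 → [1, 5, 1, 1, 3]

[1, 5, 1, 1, 3]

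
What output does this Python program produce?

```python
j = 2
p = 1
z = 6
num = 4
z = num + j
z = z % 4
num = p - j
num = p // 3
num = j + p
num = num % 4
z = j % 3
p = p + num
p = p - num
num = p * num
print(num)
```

3

z = 4+2 = 6
z = 6%4 = 2
num = 1-2 = -1
num = 1//3 = 0
num = 2+1 = 3
num = 3%4 = 3
z = 2%3 = 2
p = 1+3 = 4
p = 4-3 = 1
num = 1*3 = 3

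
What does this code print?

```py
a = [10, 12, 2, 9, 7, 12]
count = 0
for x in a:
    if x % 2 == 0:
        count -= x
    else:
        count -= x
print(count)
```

x=10: even, count = 0-10 = -10
x=12: even, count = (-10)-12 = -22
x=2: even, count = (-22)-2 = -24
x=9: not even, count = (-24)-9 = -33
x=7: not even, count = (-33)-7 = -40
x=12: even, count = (-40)-12 = -52

-52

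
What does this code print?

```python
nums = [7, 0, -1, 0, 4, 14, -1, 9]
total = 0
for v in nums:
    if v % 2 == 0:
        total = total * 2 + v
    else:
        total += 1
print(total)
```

v=7: not even, total = 0+1 = 1
v=0: even, total = 1*2+0 = 2
v=-1: not even, total = 2+1 = 3
v=0: even, total = 3*2+0 = 6
v=4: even, total = 6*2+4 = 16
v=14: even, total = 16*2+14 = 46
v=-1: not even, total = 46+1 = 47
v=9: not even, total = 47+1 = 48

48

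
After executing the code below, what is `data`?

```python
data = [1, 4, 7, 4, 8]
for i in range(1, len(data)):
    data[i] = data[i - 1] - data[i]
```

[1, -3, -10, -14, -22]

i=1: data[1] = 1-4 = -3 → [1, -3, 7, 4, 8]
i=2: data[2] = (-3)-7 = -10 → [1, -3, -10, 4, 8]
i=3: data[3] = (-10)-4 = -14 → [1, -3, -10, -14, 8]
i=4: data[4] = (-14)-8 = -22 → [1, -3, -10, -14, -22]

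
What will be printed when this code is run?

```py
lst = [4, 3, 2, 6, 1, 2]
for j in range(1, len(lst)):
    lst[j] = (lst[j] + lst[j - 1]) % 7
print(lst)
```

j=1: lst[1] = (3+4)%7 = 0 → [4, 0, 2, 6, 1, 2]
j=2: lst[2] = (2+0)%7 = 2 → [4, 0, 2, 6, 1, 2]
j=3: lst[3] = (6+2)%7 = 1 → [4, 0, 2, 1, 1, 2]
j=4: lst[4] = (1+1)%7 = 2 → [4, 0, 2, 1, 2, 2]
j=5: lst[5] = (2+2)%7 = 4 → [4, 0, 2, 1, 2, 4]

[4, 0, 2, 1, 2, 4]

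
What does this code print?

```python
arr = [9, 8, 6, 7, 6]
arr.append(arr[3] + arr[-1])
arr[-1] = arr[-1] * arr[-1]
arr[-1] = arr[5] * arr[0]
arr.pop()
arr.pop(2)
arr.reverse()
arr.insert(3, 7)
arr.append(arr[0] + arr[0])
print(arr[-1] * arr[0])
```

72

append arr[3]+arr[-1] = 7+6 = 13 → [9, 8, 6, 7, 6, 13]
arr[-1] = arr[-1]*arr[-1] = 13*13 = 169 → [9, 8, 6, 7, 6, 169]
arr[-1] = arr[5]*arr[0] = 169*9 = 1521 → [9, 8, 6, 7, 6, 1521]
pop() removes 1521 → [9, 8, 6, 7, 6]
pop(2) removes 6 → [9, 8, 7, 6]
reverse → [6, 7, 8, 9]
insert 7 at 3 → [6, 7, 8, 7, 9]
append arr[0]+arr[0] = 6+6 = 12 → [6, 7, 8, 7, 9, 12]
arr[-1]*arr[0] = 12*6 = 72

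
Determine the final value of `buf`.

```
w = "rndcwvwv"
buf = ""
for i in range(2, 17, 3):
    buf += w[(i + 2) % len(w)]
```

'wvdvr'

i=2: add w[4]='w' → 'w'
i=5: add w[7]='v' → 'wv'
i=8: add w[2]='d' → 'wvd'
i=11: add w[5]='v' → 'wvdv'
i=14: add w[0]='r' → 'wvdvr'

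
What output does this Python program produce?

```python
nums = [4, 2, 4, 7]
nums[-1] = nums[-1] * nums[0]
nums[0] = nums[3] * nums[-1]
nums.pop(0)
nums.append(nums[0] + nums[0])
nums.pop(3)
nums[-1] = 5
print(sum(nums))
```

11

nums[-1] = nums[-1]*nums[0] = 7*4 = 28 → [4, 2, 4, 28]
nums[0] = nums[3]*nums[-1] = 28*28 = 784 → [784, 2, 4, 28]
pop(0) removes 784 → [2, 4, 28]
append nums[0]+nums[0] = 2+2 = 4 → [2, 4, 28, 4]
pop(3) removes 4 → [2, 4, 28]
nums[-1] = 5 → [2, 4, 5]
sum = 11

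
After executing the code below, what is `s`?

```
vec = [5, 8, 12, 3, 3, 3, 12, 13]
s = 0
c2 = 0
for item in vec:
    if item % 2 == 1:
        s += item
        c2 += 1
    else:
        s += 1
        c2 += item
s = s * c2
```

item=5: odd, s = 0+5 = 5; c2=1
item=8: not odd, s = 5+1 = 6; c2=9
item=12: not odd, s = 6+1 = 7; c2=21
item=3: odd, s = 7+3 = 10; c2=22
item=3: odd, s = 10+3 = 13; c2=23
item=3: odd, s = 13+3 = 16; c2=24
item=12: not odd, s = 16+1 = 17; c2=36
item=13: odd, s = 17+13 = 30; c2=37
s*c2 = 30*37 = 1110

1110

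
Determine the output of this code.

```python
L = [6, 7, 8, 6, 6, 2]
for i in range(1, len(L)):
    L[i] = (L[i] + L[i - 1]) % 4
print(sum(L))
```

15

i=1: L[1] = (7+6)%4 = 1 → [6, 1, 8, 6, 6, 2]
i=2: L[2] = (8+1)%4 = 1 → [6, 1, 1, 6, 6, 2]
i=3: L[3] = (6+1)%4 = 3 → [6, 1, 1, 3, 6, 2]
i=4: L[4] = (6+3)%4 = 1 → [6, 1, 1, 3, 1, 2]
i=5: L[5] = (2+1)%4 = 3 → [6, 1, 1, 3, 1, 3]
sum = 15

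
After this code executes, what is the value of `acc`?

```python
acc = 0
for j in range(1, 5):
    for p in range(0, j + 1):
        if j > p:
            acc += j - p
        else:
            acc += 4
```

36

j=1,p=0: 1>0, acc = 0+1 = 1
j=1,p=1: not 1>1, acc = 1+4 = 5
j=2,p=0: 2>0, acc = 5+2 = 7
j=2,p=1: 2>1, acc = 7+1 = 8
j=2,p=2: not 2>2, acc = 8+4 = 12
j=3,p=0: 3>0, acc = 12+3 = 15
j=3,p=1: 3>1, acc = 15+2 = 17
j=3,p=2: 3>2, acc = 17+1 = 18
j=3,p=3: not 3>3, acc = 18+4 = 22
j=4,p=0: 4>0, acc = 22+4 = 26
j=4,p=1: 4>1, acc = 26+3 = 29
j=4,p=2: 4>2, acc = 29+2 = 31
j=4,p=3: 4>3, acc = 31+1 = 32
j=4,p=4: not 4>4, acc = 32+4 = 36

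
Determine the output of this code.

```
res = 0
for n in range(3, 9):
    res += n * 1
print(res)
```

n=3: res = 0+3*1 = 3
n=4: res = 3+4*1 = 7
n=5: res = 7+5*1 = 12
n=6: res = 12+6*1 = 18
n=7: res = 18+7*1 = 25
n=8: res = 25+8*1 = 33

33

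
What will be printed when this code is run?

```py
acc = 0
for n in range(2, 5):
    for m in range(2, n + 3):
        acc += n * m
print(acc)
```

140

n=2,m=2: acc = 0+4 = 4
n=2,m=3: acc = 4+6 = 10
n=2,m=4: acc = 10+8 = 18
n=3,m=2: acc = 18+6 = 24
n=3,m=3: acc = 24+9 = 33
n=3,m=4: acc = 33+12 = 45
n=3,m=5: acc = 45+15 = 60
n=4,m=2: acc = 60+8 = 68
n=4,m=3: acc = 68+12 = 80
n=4,m=4: acc = 80+16 = 96
n=4,m=5: acc = 96+20 = 116
n=4,m=6: acc = 116+24 = 140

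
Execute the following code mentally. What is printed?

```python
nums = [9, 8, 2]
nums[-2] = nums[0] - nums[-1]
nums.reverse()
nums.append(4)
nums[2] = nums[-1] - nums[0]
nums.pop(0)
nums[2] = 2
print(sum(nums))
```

nums[-2] = nums[0]-nums[-1] = 9-2 = 7 → [9, 7, 2]
reverse → [2, 7, 9]
append 4 → [2, 7, 9, 4]
nums[2] = nums[-1]-nums[0] = 4-2 = 2 → [2, 7, 2, 4]
pop(0) removes 2 → [7, 2, 4]
nums[2] = 2 → [7, 2, 2]
sum = 11

11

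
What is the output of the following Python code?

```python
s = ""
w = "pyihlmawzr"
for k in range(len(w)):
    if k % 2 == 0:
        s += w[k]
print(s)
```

k=0: add 'p' → 'p'
k=1: skip
k=2: add 'i' → 'pi'
k=3: skip
k=4: add 'l' → 'pil'
k=5: skip
k=6: add 'a' → 'pila'
k=7: skip
k=8: add 'z' → 'pilaz'
k=9: skip

pilaz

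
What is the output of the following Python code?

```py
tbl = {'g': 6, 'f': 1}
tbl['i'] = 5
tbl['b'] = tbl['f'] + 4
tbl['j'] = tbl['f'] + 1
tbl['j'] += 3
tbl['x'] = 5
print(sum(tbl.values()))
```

tbl['i'] = 5 → {'g': 6, 'f': 1, 'i': 5}
tbl['b'] = tbl['f']+4 = 5 → {'g': 6, 'f': 1, 'i': 5, 'b': 5}
tbl['j'] = tbl['f']+1 = 2 → {'g': 6, 'f': 1, 'i': 5, 'b': 5, 'j': 2}
tbl['j'] = 2+3 = 5 → {'g': 6, 'f': 1, 'i': 5, 'b': 5, 'j': 5}
tbl['x'] = 5 → {'g': 6, 'f': 1, 'i': 5, 'b': 5, 'j': 5, 'x': 5}
sum of values = 27

27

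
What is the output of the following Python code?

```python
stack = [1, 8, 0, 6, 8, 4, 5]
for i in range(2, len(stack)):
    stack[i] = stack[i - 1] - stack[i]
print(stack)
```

[1, 8, 8, 2, -6, -10, -15]

i=2: stack[2] = 8-0 = 8 → [1, 8, 8, 6, 8, 4, 5]
i=3: stack[3] = 8-6 = 2 → [1, 8, 8, 2, 8, 4, 5]
i=4: stack[4] = 2-8 = -6 → [1, 8, 8, 2, -6, 4, 5]
i=5: stack[5] = (-6)-4 = -10 → [1, 8, 8, 2, -6, -10, 5]
i=6: stack[6] = (-10)-5 = -15 → [1, 8, 8, 2, -6, -10, -15]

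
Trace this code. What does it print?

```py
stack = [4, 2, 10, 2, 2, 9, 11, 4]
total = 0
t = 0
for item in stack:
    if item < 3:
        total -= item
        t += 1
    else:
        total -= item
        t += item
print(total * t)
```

-1804

item=4: not <3, total = 0-4 = -4; t=4
item=2: <3, total = (-4)-2 = -6; t=5
item=10: not <3, total = (-6)-10 = -16; t=15
item=2: <3, total = (-16)-2 = -18; t=16
item=2: <3, total = (-18)-2 = -20; t=17
item=9: not <3, total = (-20)-9 = -29; t=26
item=11: not <3, total = (-29)-11 = -40; t=37
item=4: not <3, total = (-40)-4 = -44; t=41
total*t = (-44)*41 = -1804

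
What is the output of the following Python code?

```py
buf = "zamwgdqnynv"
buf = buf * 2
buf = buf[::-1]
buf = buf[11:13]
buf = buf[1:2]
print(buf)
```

repeat ×2 → 'zamwgdqnynvzamwgdqnynv'
reverse → 'vnynqdgwmazvnynqdgwmaz'
slice [11:13] → 'vn'
slice [1:2] → 'n'

n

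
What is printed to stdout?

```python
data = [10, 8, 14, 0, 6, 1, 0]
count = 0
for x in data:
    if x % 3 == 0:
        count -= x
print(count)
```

-6

x=10: not %3==0
x=8: not %3==0
x=14: not %3==0
x=0: %3==0, count = 0-0 = 0
x=6: %3==0, count = 0-6 = -6
x=1: not %3==0
x=0: %3==0, count = (-6)-0 = -6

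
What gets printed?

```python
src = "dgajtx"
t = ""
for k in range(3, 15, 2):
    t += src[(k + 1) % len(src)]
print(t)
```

k=3: add src[4]='t' → 't'
k=5: add src[0]='d' → 'td'
k=7: add src[2]='a' → 'tda'
k=9: add src[4]='t' → 'tdat'
k=11: add src[0]='d' → 'tdatd'
k=13: add src[2]='a' → 'tdatda'

tdatda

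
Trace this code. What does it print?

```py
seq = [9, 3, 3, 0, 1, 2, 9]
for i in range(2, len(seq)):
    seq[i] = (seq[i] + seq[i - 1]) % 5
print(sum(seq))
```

23

i=2: seq[2] = (3+3)%5 = 1 → [9, 3, 1, 0, 1, 2, 9]
i=3: seq[3] = (0+1)%5 = 1 → [9, 3, 1, 1, 1, 2, 9]
i=4: seq[4] = (1+1)%5 = 2 → [9, 3, 1, 1, 2, 2, 9]
i=5: seq[5] = (2+2)%5 = 4 → [9, 3, 1, 1, 2, 4, 9]
i=6: seq[6] = (9+4)%5 = 3 → [9, 3, 1, 1, 2, 4, 3]
sum = 23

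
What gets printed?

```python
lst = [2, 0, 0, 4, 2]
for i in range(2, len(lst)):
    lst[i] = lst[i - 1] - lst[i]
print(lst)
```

[2, 0, 0, -4, -6]

i=2: lst[2] = 0-0 = 0 → [2, 0, 0, 4, 2]
i=3: lst[3] = 0-4 = -4 → [2, 0, 0, -4, 2]
i=4: lst[4] = (-4)-2 = -6 → [2, 0, 0, -4, -6]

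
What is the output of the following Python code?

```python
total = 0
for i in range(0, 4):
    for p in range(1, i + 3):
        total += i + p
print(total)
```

60

i=0,p=1: total = 0+1 = 1
i=0,p=2: total = 1+2 = 3
i=1,p=1: total = 3+2 = 5
i=1,p=2: total = 5+3 = 8
i=1,p=3: total = 8+4 = 12
i=2,p=1: total = 12+3 = 15
i=2,p=2: total = 15+4 = 19
i=2,p=3: total = 19+5 = 24
i=2,p=4: total = 24+6 = 30
i=3,p=1: total = 30+4 = 34
i=3,p=2: total = 34+5 = 39
i=3,p=3: total = 39+6 = 45
i=3,p=4: total = 45+7 = 52
i=3,p=5: total = 52+8 = 60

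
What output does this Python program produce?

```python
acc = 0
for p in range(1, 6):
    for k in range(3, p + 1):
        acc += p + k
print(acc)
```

48

p=3,k=3: acc = 0+6 = 6
p=4,k=3: acc = 6+7 = 13
p=4,k=4: acc = 13+8 = 21
p=5,k=3: acc = 21+8 = 29
p=5,k=4: acc = 29+9 = 38
p=5,k=5: acc = 38+10 = 48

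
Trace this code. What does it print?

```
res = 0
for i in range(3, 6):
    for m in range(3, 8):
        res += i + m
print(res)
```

i=3,m=3: res = 0+6 = 6
i=3,m=4: res = 6+7 = 13
i=3,m=5: res = 13+8 = 21
i=3,m=6: res = 21+9 = 30
i=3,m=7: res = 30+10 = 40
i=4,m=3: res = 40+7 = 47
i=4,m=4: res = 47+8 = 55
i=4,m=5: res = 55+9 = 64
i=4,m=6: res = 64+10 = 74
i=4,m=7: res = 74+11 = 85
i=5,m=3: res = 85+8 = 93
i=5,m=4: res = 93+9 = 102
i=5,m=5: res = 102+10 = 112
i=5,m=6: res = 112+11 = 123
i=5,m=7: res = 123+12 = 135

135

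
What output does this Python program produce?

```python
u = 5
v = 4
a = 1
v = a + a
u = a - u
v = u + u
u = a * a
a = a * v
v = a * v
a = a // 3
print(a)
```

-3

v = 1+1 = 2
u = 1-5 = -4
v = (-4)+(-4) = -8
u = 1*1 = 1
a = 1*(-8) = -8
v = (-8)*(-8) = 64
a = (-8)//3 = -3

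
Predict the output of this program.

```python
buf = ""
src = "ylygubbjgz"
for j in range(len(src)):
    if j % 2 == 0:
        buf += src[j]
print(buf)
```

j=0: add 'y' → 'y'
j=1: skip
j=2: add 'y' → 'yy'
j=3: skip
j=4: add 'u' → 'yyu'
j=5: skip
j=6: add 'b' → 'yyub'
j=7: skip
j=8: add 'g' → 'yyubg'
j=9: skip

yyubg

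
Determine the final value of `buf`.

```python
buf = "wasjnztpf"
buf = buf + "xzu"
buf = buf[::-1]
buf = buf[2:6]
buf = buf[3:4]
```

+ 'xzu' → 'wasjnztpfxzu'
reverse → 'uzxfptznjsaw'
slice [2:6] → 'xfpt'
slice [3:4] → 't'

't'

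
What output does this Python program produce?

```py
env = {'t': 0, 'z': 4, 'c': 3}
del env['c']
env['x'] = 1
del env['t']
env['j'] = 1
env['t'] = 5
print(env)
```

{'z': 4, 'x': 1, 'j': 1, 't': 5}

del 'c' → {'t': 0, 'z': 4}
env['x'] = 1 → {'t': 0, 'z': 4, 'x': 1}
del 't' → {'z': 4, 'x': 1}
env['j'] = 1 → {'z': 4, 'x': 1, 'j': 1}
env['t'] = 5 → {'z': 4, 'x': 1, 'j': 1, 't': 5}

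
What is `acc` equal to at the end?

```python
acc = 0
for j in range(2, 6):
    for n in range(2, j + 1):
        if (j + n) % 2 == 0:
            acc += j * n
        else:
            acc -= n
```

66

j=2,n=2: even sum, acc = 0+4 = 4
j=3,n=2: odd sum, acc = 4-2 = 2
j=3,n=3: even sum, acc = 2+9 = 11
j=4,n=2: even sum, acc = 11+8 = 19
j=4,n=3: odd sum, acc = 19-3 = 16
j=4,n=4: even sum, acc = 16+16 = 32
j=5,n=2: odd sum, acc = 32-2 = 30
j=5,n=3: even sum, acc = 30+15 = 45
j=5,n=4: odd sum, acc = 45-4 = 41
j=5,n=5: even sum, acc = 41+25 = 66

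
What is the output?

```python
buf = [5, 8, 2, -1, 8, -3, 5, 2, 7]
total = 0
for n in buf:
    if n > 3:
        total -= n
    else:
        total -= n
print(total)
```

n=5: >3, total = 0-5 = -5
n=8: >3, total = (-5)-8 = -13
n=2: not >3, total = (-13)-2 = -15
n=-1: not >3, total = (-15)-(-1) = -14
n=8: >3, total = (-14)-8 = -22
n=-3: not >3, total = (-22)-(-3) = -19
n=5: >3, total = (-19)-5 = -24
n=2: not >3, total = (-24)-2 = -26
n=7: >3, total = (-26)-7 = -33

-33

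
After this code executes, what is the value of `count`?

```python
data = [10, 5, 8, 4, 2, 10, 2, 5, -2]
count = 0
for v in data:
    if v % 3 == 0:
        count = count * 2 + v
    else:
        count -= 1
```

v=10: not %3==0, count = 0-1 = -1
v=5: not %3==0, count = (-1)-1 = -2
v=8: not %3==0, count = (-2)-1 = -3
v=4: not %3==0, count = (-3)-1 = -4
v=2: not %3==0, count = (-4)-1 = -5
v=10: not %3==0, count = (-5)-1 = -6
v=2: not %3==0, count = (-6)-1 = -7
v=5: not %3==0, count = (-7)-1 = -8
v=-2: not %3==0, count = (-8)-1 = -9

-9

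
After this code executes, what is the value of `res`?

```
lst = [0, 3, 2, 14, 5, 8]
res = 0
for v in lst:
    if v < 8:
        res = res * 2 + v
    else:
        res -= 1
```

18

v=0: <8, res = 0*2+0 = 0
v=3: <8, res = 0*2+3 = 3
v=2: <8, res = 3*2+2 = 8
v=14: not <8, res = 8-1 = 7
v=5: <8, res = 7*2+5 = 19
v=8: not <8, res = 19-1 = 18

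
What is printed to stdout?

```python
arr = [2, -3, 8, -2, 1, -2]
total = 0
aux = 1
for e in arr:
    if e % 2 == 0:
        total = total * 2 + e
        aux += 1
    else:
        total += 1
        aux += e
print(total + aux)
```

e=2: even, total = 0*2+2 = 2; aux=2
e=-3: not even, total = 2+1 = 3; aux=-1
e=8: even, total = 3*2+8 = 14; aux=0
e=-2: even, total = 14*2+(-2) = 26; aux=1
e=1: not even, total = 26+1 = 27; aux=2
e=-2: even, total = 27*2+(-2) = 52; aux=3
total+aux = 52+3 = 55

55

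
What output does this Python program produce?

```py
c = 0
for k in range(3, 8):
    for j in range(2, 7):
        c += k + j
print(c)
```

225

k=3,j=2: c = 0+5 = 5
k=3,j=3: c = 5+6 = 11
k=3,j=4: c = 11+7 = 18
k=3,j=5: c = 18+8 = 26
k=3,j=6: c = 26+9 = 35
k=4,j=2: c = 35+6 = 41
k=4,j=3: c = 41+7 = 48
k=4,j=4: c = 48+8 = 56
k=4,j=5: c = 56+9 = 65
k=4,j=6: c = 65+10 = 75
k=5,j=2: c = 75+7 = 82
k=5,j=3: c = 82+8 = 90
k=5,j=4: c = 90+9 = 99
k=5,j=5: c = 99+10 = 109
k=5,j=6: c = 109+11 = 120
k=6,j=2: c = 120+8 = 128
k=6,j=3: c = 128+9 = 137
k=6,j=4: c = 137+10 = 147
k=6,j=5: c = 147+11 = 158
k=6,j=6: c = 158+12 = 170
k=7,j=2: c = 170+9 = 179
k=7,j=3: c = 179+10 = 189
k=7,j=4: c = 189+11 = 200
k=7,j=5: c = 200+12 = 212
k=7,j=6: c = 212+13 = 225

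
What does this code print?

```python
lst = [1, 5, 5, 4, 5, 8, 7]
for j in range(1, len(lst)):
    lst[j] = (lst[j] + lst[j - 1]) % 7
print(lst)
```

[1, 6, 4, 1, 6, 0, 0]

j=1: lst[1] = (5+1)%7 = 6 → [1, 6, 5, 4, 5, 8, 7]
j=2: lst[2] = (5+6)%7 = 4 → [1, 6, 4, 4, 5, 8, 7]
j=3: lst[3] = (4+4)%7 = 1 → [1, 6, 4, 1, 5, 8, 7]
j=4: lst[4] = (5+1)%7 = 6 → [1, 6, 4, 1, 6, 8, 7]
j=5: lst[5] = (8+6)%7 = 0 → [1, 6, 4, 1, 6, 0, 7]
j=6: lst[6] = (7+0)%7 = 0 → [1, 6, 4, 1, 6, 0, 0]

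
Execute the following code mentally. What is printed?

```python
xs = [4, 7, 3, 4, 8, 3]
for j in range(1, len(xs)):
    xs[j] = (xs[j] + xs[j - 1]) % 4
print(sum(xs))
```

14

j=1: xs[1] = (7+4)%4 = 3 → [4, 3, 3, 4, 8, 3]
j=2: xs[2] = (3+3)%4 = 2 → [4, 3, 2, 4, 8, 3]
j=3: xs[3] = (4+2)%4 = 2 → [4, 3, 2, 2, 8, 3]
j=4: xs[4] = (8+2)%4 = 2 → [4, 3, 2, 2, 2, 3]
j=5: xs[5] = (3+2)%4 = 1 → [4, 3, 2, 2, 2, 1]
sum = 14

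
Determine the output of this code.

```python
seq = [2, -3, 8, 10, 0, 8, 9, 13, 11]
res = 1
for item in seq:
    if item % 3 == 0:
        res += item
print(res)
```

item=2: not %3==0
item=-3: %3==0, res = 1+(-3) = -2
item=8: not %3==0
item=10: not %3==0
item=0: %3==0, res = (-2)+0 = -2
item=8: not %3==0
item=9: %3==0, res = (-2)+9 = 7
item=13: not %3==0
item=11: not %3==0

7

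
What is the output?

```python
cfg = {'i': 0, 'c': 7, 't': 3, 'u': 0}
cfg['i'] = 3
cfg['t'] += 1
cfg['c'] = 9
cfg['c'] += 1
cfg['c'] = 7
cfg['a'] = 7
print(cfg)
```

{'i': 3, 'c': 7, 't': 4, 'u': 0, 'a': 7}

cfg['i'] = 3 → {'i': 3, 'c': 7, 't': 3, 'u': 0}
cfg['t'] = 3+1 = 4 → {'i': 3, 'c': 7, 't': 4, 'u': 0}
cfg['c'] = 9 → {'i': 3, 'c': 9, 't': 4, 'u': 0}
cfg['c'] = 9+1 = 10 → {'i': 3, 'c': 10, 't': 4, 'u': 0}
cfg['c'] = 7 → {'i': 3, 'c': 7, 't': 4, 'u': 0}
cfg['a'] = 7 → {'i': 3, 'c': 7, 't': 4, 'u': 0, 'a': 7}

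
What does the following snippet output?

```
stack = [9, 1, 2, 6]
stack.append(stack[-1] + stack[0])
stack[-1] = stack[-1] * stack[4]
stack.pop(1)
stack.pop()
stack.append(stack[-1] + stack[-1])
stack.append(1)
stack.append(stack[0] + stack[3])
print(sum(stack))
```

51

append stack[-1]+stack[0] = 6+9 = 15 → [9, 1, 2, 6, 15]
stack[-1] = stack[-1]*stack[4] = 15*15 = 225 → [9, 1, 2, 6, 225]
pop(1) removes 1 → [9, 2, 6, 225]
pop() removes 225 → [9, 2, 6]
append stack[-1]+stack[-1] = 6+6 = 12 → [9, 2, 6, 12]
append 1 → [9, 2, 6, 12, 1]
append stack[0]+stack[3] = 9+12 = 21 → [9, 2, 6, 12, 1, 21]
sum = 51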